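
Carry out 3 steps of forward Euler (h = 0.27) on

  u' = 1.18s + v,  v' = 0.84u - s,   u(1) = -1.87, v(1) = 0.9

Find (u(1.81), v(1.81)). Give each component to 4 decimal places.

Euler on (u,v): u_{n+1} = u_n + h·u', v_{n+1} = v_n + h·v'.
1.000000: (-1.870000, 0.900000); f=(2.080000, -2.570800) → (-1.308400, 0.205884)
1.270000: (-1.308400, 0.205884); f=(1.704484, -2.369056) → (-0.848189, -0.433761)
1.540000: (-0.848189, -0.433761); f=(1.383439, -2.252479) → (-0.474661, -1.041930)
(u(1.81), v(1.81)) ≈ (-0.4747, -1.0419)

-0.4747, -1.0419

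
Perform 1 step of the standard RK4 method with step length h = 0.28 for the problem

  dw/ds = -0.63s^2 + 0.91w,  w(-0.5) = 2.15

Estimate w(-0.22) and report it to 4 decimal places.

RK4: k1 = f(s_n, w_n); k2 = f(s_n + h/2, w_n + (h/2)·k1); k3 = f(s_n + h/2, w_n + (h/2)·k2); k4 = f(s_n + h, w_n + h·k3); w_{n+1} = w_n + (h/6)·(k1 + 2k2 + 2k3 + k4).
s=-0.500000, w=2.150000:
  k1 = f(-0.500000, 2.150000) = 1.799000
  k2 = f(-0.360000, 2.401860) = 2.104045
  k3 = f(-0.360000, 2.444566) = 2.142907
  k4 = f(-0.220000, 2.750014) = 2.472021
  w ← 2.150000 + (0.28/6)·(k1 + 2k2 + 2k3 + k4) = 2.745696
w(-0.22) ≈ 2.7457

2.7457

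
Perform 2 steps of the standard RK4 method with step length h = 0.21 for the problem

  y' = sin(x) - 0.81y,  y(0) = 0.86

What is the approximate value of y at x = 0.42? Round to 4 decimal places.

0.6898

RK4: k1 = f(x_n, y_n); k2 = f(x_n + h/2, y_n + (h/2)·k1); k3 = f(x_n + h/2, y_n + (h/2)·k2); k4 = f(x_n + h, y_n + h·k3); y_{n+1} = y_n + (h/6)·(k1 + 2k2 + 2k3 + k4).
x=0.000000, y=0.860000:
  k1 = f(0.000000, 0.860000) = -0.696600
  k2 = f(0.105000, 0.786857) = -0.532547
  k3 = f(0.105000, 0.804083) = -0.546500
  k4 = f(0.210000, 0.745235) = -0.395180
  y ← 0.860000 + (0.21/6)·(k1 + 2k2 + 2k3 + k4) = 0.746254
x=0.210000, y=0.746254:
  k1 = f(0.210000, 0.746254) = -0.396006
  k2 = f(0.315000, 0.704674) = -0.260969
  k3 = f(0.315000, 0.718853) = -0.272454
  k4 = f(0.420000, 0.689039) = -0.150361
  y ← 0.746254 + (0.21/6)·(k1 + 2k2 + 2k3 + k4) = 0.689792
y(0.42) ≈ 0.6898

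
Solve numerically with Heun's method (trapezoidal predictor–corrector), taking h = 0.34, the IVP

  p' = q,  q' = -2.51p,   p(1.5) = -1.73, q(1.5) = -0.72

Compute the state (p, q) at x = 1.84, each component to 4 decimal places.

Heun on (p,q): k1 = f(x_n, state_n); k2 = f(x_n + h, state_n + h·k1); state_{n+1} = state_n + (h/2)·(k1 + k2).
1.500000: (-1.730000, -0.720000)
  k1 = (-0.720000, 4.342300)
  predictor → (-1.974800, 0.756382)
  k2 = (0.756382, 4.956748)
  → (-1.723815, 0.860838)
(p(1.84), q(1.84)) ≈ (-1.7238, 0.8608)

-1.7238, 0.8608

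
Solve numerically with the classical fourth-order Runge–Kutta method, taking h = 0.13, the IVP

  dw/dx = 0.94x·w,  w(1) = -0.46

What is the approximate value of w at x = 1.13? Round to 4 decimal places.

RK4: k1 = f(x_n, w_n); k2 = f(x_n + h/2, w_n + (h/2)·k1); k3 = f(x_n + h/2, w_n + (h/2)·k2); k4 = f(x_n + h, w_n + h·k3); w_{n+1} = w_n + (h/6)·(k1 + 2k2 + 2k3 + k4).
x=1.000000, w=-0.460000:
  k1 = f(1.000000, -0.460000) = -0.432400
  k2 = f(1.065000, -0.488106) = -0.488643
  k3 = f(1.065000, -0.491762) = -0.492303
  k4 = f(1.130000, -0.523999) = -0.556592
  w ← -0.460000 + (0.13/6)·(k1 + 2k2 + 2k3 + k4) = -0.523936
w(1.13) ≈ -0.5239

-0.5239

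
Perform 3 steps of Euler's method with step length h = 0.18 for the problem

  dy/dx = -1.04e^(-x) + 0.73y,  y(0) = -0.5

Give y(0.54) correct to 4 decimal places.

-1.2713

Euler: y_{n+1} = y_n + h·f(x_n, y_n).
x=0.000000, y=-0.500000: f=-1.405000 → y ← -0.500000 + 0.18·(-1.405000) = -0.752900
x=0.180000, y=-0.752900: f=-1.418298 → y ← -0.752900 + 0.18·(-1.418298) = -1.008194
x=0.360000, y=-1.008194: f=-1.461565 → y ← -1.008194 + 0.18·(-1.461565) = -1.271275
y(0.54) ≈ -1.2713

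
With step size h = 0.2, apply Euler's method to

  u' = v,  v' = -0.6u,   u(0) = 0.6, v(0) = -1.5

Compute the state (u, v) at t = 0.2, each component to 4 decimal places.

Euler on (u,v): u_{n+1} = u_n + h·u', v_{n+1} = v_n + h·v'.
0.000000: (0.600000, -1.500000); f=(-1.500000, -0.360000) → (0.300000, -1.572000)
(u(0.2), v(0.2)) ≈ (0.3000, -1.5720)

0.3000, -1.5720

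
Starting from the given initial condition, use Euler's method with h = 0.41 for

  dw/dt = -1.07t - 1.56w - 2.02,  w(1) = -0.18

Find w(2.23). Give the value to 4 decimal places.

Euler: w_{n+1} = w_n + h·f(t_n, w_n).
t=1.000000, w=-0.180000: f=-2.809200 → w ← -0.180000 + 0.41·(-2.809200) = -1.331772
t=1.410000, w=-1.331772: f=-1.451136 → w ← -1.331772 + 0.41·(-1.451136) = -1.926738
t=1.820000, w=-1.926738: f=-0.961689 → w ← -1.926738 + 0.41·(-0.961689) = -2.321030
w(2.23) ≈ -2.3210

-2.3210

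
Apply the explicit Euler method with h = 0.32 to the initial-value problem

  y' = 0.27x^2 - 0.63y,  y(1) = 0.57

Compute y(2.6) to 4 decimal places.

Euler: y_{n+1} = y_n + h·f(x_n, y_n).
x=1.000000, y=0.570000: f=-0.089100 → y ← 0.570000 + 0.32·(-0.089100) = 0.541488
x=1.320000, y=0.541488: f=0.129311 → y ← 0.541488 + 0.32·0.129311 = 0.582867
x=1.640000, y=0.582867: f=0.358986 → y ← 0.582867 + 0.32·0.358986 = 0.697743
x=1.960000, y=0.697743: f=0.597654 → y ← 0.697743 + 0.32·0.597654 = 0.888992
x=2.280000, y=0.888992: f=0.843503 → y ← 0.888992 + 0.32·0.843503 = 1.158913
y(2.6) ≈ 1.1589

1.1589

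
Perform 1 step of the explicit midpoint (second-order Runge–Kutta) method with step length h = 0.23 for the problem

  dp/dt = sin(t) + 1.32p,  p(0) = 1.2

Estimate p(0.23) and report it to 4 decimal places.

1.6460

Midpoint: k1 = f(t_n, p_n); k2 = f(t_n + h/2, p_n + (h/2)·k1); p_{n+1} = p_n + h·k2.
t=0.000000, p=1.200000:
  k1 = f(0.000000, 1.200000) = 1.584000
  k2 = f(0.115000, 1.382160) = 1.939198
  p ← 1.200000 + 0.23·1.939198 = 1.646016
p(0.23) ≈ 1.6460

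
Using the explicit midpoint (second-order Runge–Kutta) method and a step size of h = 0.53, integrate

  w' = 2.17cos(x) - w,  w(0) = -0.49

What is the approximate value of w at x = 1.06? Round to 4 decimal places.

Midpoint: k1 = f(x_n, w_n); k2 = f(x_n + h/2, w_n + (h/2)·k1); w_{n+1} = w_n + h·k2.
x=0.000000, w=-0.490000:
  k1 = f(0.000000, -0.490000) = 2.660000
  k2 = f(0.265000, 0.214900) = 1.879351
  w ← -0.490000 + 0.53·1.879351 = 0.506056
x=0.530000, w=0.506056:
  k1 = f(0.530000, 0.506056) = 1.366235
  k2 = f(0.795000, 0.868108) = 0.651510
  w ← 0.506056 + 0.53·0.651510 = 0.851356
w(1.06) ≈ 0.8514

0.8514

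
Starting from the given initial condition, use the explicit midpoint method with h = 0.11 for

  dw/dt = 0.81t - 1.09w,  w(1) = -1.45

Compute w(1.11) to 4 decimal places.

Midpoint: k1 = f(t_n, w_n); k2 = f(t_n + h/2, w_n + (h/2)·k1); w_{n+1} = w_n + h·k2.
t=1.000000, w=-1.450000:
  k1 = f(1.000000, -1.450000) = 2.390500
  k2 = f(1.055000, -1.318522) = 2.291740
  w ← -1.450000 + 0.11·2.291740 = -1.197909
w(1.11) ≈ -1.1979

-1.1979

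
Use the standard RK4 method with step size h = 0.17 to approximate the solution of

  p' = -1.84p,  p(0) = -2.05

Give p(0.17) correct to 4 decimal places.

-1.4994

RK4: k1 = f(t_n, p_n); k2 = f(t_n + h/2, p_n + (h/2)·k1); k3 = f(t_n + h/2, p_n + (h/2)·k2); k4 = f(t_n + h, p_n + h·k3); p_{n+1} = p_n + (h/6)·(k1 + 2k2 + 2k3 + k4).
t=0.000000, p=-2.050000:
  k1 = f(0.000000, -2.050000) = 3.772000
  k2 = f(0.085000, -1.729380) = 3.182059
  k3 = f(0.085000, -1.779525) = 3.274326
  k4 = f(0.170000, -1.493365) = 2.747791
  p ← -2.050000 + (0.17/6)·(k1 + 2k2 + 2k3 + k4) = -1.499411
p(0.17) ≈ -1.4994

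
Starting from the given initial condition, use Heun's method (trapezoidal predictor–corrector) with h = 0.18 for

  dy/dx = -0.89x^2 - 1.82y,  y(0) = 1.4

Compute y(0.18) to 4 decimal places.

Heun: k1 = f(x_n, y_n); k2 = f(x_n + h, y_n + h·k1); y_{n+1} = y_n + (h/2)·(k1 + k2).
x=0.000000, y=1.400000:
  k1 = f(0.000000, 1.400000) = -2.548000
  k2 = f(0.180000, 0.941360) = -1.742111
  y ← 1.400000 + (0.18/2)·(-2.548000 + (-1.742111)) = 1.013890
y(0.18) ≈ 1.0139

1.0139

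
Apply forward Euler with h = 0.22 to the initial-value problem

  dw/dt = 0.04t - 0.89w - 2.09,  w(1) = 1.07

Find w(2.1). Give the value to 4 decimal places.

-1.1527

Euler: w_{n+1} = w_n + h·f(t_n, w_n).
t=1.000000, w=1.070000: f=-3.002300 → w ← 1.070000 + 0.22·(-3.002300) = 0.409494
t=1.220000, w=0.409494: f=-2.405650 → w ← 0.409494 + 0.22·(-2.405650) = -0.119749
t=1.440000, w=-0.119749: f=-1.925823 → w ← -0.119749 + 0.22·(-1.925823) = -0.543430
t=1.660000, w=-0.543430: f=-1.539947 → w ← -0.543430 + 0.22·(-1.539947) = -0.882218
t=1.880000, w=-0.882218: f=-1.229626 → w ← -0.882218 + 0.22·(-1.229626) = -1.152736
w(2.1) ≈ -1.1527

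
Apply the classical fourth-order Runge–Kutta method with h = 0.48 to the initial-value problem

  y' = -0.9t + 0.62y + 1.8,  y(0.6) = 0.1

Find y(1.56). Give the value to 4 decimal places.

RK4: k1 = f(t_n, y_n); k2 = f(t_n + h/2, y_n + (h/2)·k1); k3 = f(t_n + h/2, y_n + (h/2)·k2); k4 = f(t_n + h, y_n + h·k3); y_{n+1} = y_n + (h/6)·(k1 + 2k2 + 2k3 + k4).
t=0.600000, y=0.100000:
  k1 = f(0.600000, 0.100000) = 1.322000
  k2 = f(0.840000, 0.417280) = 1.302714
  k3 = f(0.840000, 0.412651) = 1.299844
  k4 = f(1.080000, 0.723925) = 1.276834
  y ← 0.100000 + (0.48/6)·(k1 + 2k2 + 2k3 + k4) = 0.724316
t=1.080000, y=0.724316:
  k1 = f(1.080000, 0.724316) = 1.277076
  k2 = f(1.320000, 1.030814) = 1.251105
  k3 = f(1.320000, 1.024581) = 1.247240
  k4 = f(1.560000, 1.322991) = 1.216255
  y ← 0.724316 + (0.48/6)·(k1 + 2k2 + 2k3 + k4) = 1.323517
y(1.56) ≈ 1.3235

1.3235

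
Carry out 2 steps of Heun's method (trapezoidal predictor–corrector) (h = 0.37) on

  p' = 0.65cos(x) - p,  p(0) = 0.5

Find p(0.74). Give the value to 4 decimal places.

0.5346

Heun: k1 = f(x_n, p_n); k2 = f(x_n + h, p_n + h·k1); p_{n+1} = p_n + (h/2)·(k1 + k2).
x=0.000000, p=0.500000:
  k1 = f(0.000000, 0.500000) = 0.150000
  k2 = f(0.370000, 0.555500) = 0.050513
  p ← 0.500000 + (0.37/2)·(0.150000 + 0.050513) = 0.537095
x=0.370000, p=0.537095:
  k1 = f(0.370000, 0.537095) = 0.068918
  k2 = f(0.740000, 0.562594) = -0.082590
  p ← 0.537095 + (0.37/2)·(0.068918 + (-0.082590)) = 0.534566
p(0.74) ≈ 0.5346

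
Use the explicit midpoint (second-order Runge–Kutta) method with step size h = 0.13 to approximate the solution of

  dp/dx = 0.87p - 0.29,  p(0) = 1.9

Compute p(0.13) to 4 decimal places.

2.0872

Midpoint: k1 = f(x_n, p_n); k2 = f(x_n + h/2, p_n + (h/2)·k1); p_{n+1} = p_n + h·k2.
x=0.000000, p=1.900000:
  k1 = f(0.000000, 1.900000) = 1.363000
  k2 = f(0.065000, 1.988595) = 1.440078
  p ← 1.900000 + 0.13·1.440078 = 2.087210
p(0.13) ≈ 2.0872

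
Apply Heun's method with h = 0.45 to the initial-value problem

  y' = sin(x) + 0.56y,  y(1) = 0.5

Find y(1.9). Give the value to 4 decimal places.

Heun: k1 = f(x_n, y_n); k2 = f(x_n + h, y_n + h·k1); y_{n+1} = y_n + (h/2)·(k1 + k2).
x=1.000000, y=0.500000:
  k1 = f(1.000000, 0.500000) = 1.121471
  k2 = f(1.450000, 1.004662) = 1.555324
  y ← 0.500000 + (0.45/2)·(1.121471 + 1.555324) = 1.102279
x=1.450000, y=1.102279:
  k1 = f(1.450000, 1.102279) = 1.609989
  k2 = f(1.900000, 1.826774) = 1.969293
  y ← 1.102279 + (0.45/2)·(1.609989 + 1.969293) = 1.907617
y(1.9) ≈ 1.9076

1.9076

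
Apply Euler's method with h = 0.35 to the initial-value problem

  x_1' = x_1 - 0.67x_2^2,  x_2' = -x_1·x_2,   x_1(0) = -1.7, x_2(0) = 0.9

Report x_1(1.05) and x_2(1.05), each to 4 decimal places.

-6.8705, 6.2893

Euler on (x_1,x_2): x_1_{n+1} = x_1_n + h·x_1', x_2_{n+1} = x_2_n + h·x_2'.
0.000000: (-1.700000, 0.900000); f=(-2.242700, 1.530000) → (-2.484945, 1.435500)
0.350000: (-2.484945, 1.435500); f=(-3.865587, 3.567139) → (-3.837901, 2.683998)
0.700000: (-3.837901, 2.683998); f=(-8.664479, 10.300919) → (-6.870468, 6.289320)
(x_1(1.05), x_2(1.05)) ≈ (-6.8705, 6.2893)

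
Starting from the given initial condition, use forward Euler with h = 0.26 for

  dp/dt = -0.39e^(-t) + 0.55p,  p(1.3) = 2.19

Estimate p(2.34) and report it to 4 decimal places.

3.6374

Euler: p_{n+1} = p_n + h·f(t_n, p_n).
t=1.300000, p=2.190000: f=1.098213 → p ← 2.190000 + 0.26·1.098213 = 2.475535
t=1.560000, p=2.475535: f=1.279591 → p ← 2.475535 + 0.26·1.279591 = 2.808229
t=1.820000, p=2.808229: f=1.481336 → p ← 2.808229 + 0.26·1.481336 = 3.193376
t=2.080000, p=3.193376: f=1.707634 → p ← 3.193376 + 0.26·1.707634 = 3.637361
p(2.34) ≈ 3.6374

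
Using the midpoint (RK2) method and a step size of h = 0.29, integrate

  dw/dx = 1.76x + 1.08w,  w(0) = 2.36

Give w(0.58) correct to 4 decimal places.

Midpoint: k1 = f(x_n, w_n); k2 = f(x_n + h/2, w_n + (h/2)·k1); w_{n+1} = w_n + h·k2.
x=0.000000, w=2.360000:
  k1 = f(0.000000, 2.360000) = 2.548800
  k2 = f(0.145000, 2.729576) = 3.203142
  w ← 2.360000 + 0.29·3.203142 = 3.288911
x=0.290000, w=3.288911:
  k1 = f(0.290000, 3.288911) = 4.062424
  k2 = f(0.435000, 3.877963) = 4.953800
  w ← 3.288911 + 0.29·4.953800 = 4.725513
w(0.58) ≈ 4.7255

4.7255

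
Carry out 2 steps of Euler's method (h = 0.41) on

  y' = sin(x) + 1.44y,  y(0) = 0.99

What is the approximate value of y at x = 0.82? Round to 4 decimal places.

2.6675

Euler: y_{n+1} = y_n + h·f(x_n, y_n).
x=0.000000, y=0.990000: f=1.425600 → y ← 0.990000 + 0.41·1.425600 = 1.574496
x=0.410000, y=1.574496: f=2.665884 → y ← 1.574496 + 0.41·2.665884 = 2.667508
y(0.82) ≈ 2.6675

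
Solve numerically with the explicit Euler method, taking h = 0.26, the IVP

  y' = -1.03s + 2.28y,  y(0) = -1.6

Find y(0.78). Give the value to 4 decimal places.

-6.7157

Euler: y_{n+1} = y_n + h·f(s_n, y_n).
s=0.000000, y=-1.600000: f=-3.648000 → y ← -1.600000 + 0.26·(-3.648000) = -2.548480
s=0.260000, y=-2.548480: f=-6.078334 → y ← -2.548480 + 0.26·(-6.078334) = -4.128847
s=0.520000, y=-4.128847: f=-9.949371 → y ← -4.128847 + 0.26·(-9.949371) = -6.715683
y(0.78) ≈ -6.7157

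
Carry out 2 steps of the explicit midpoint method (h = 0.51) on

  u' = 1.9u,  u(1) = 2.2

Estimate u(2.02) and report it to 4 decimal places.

Midpoint: k1 = f(t_n, u_n); k2 = f(t_n + h/2, u_n + (h/2)·k1); u_{n+1} = u_n + h·k2.
t=1.000000, u=2.200000:
  k1 = f(1.000000, 2.200000) = 4.180000
  k2 = f(1.255000, 3.265900) = 6.205210
  u ← 2.200000 + 0.51·6.205210 = 5.364657
t=1.510000, u=5.364657:
  k1 = f(1.510000, 5.364657) = 10.192848
  k2 = f(1.765000, 7.963833) = 15.131284
  u ← 5.364657 + 0.51·15.131284 = 13.081612
u(2.02) ≈ 13.0816

13.0816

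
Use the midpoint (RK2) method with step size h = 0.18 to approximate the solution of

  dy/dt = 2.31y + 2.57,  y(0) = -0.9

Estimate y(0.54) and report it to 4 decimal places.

Midpoint: k1 = f(t_n, y_n); k2 = f(t_n + h/2, y_n + (h/2)·k1); y_{n+1} = y_n + h·k2.
t=0.000000, y=-0.900000:
  k1 = f(0.000000, -0.900000) = 0.491000
  k2 = f(0.090000, -0.855810) = 0.593079
  y ← -0.900000 + 0.18·0.593079 = -0.793246
t=0.180000, y=-0.793246:
  k1 = f(0.180000, -0.793246) = 0.737602
  k2 = f(0.270000, -0.726862) = 0.890950
  y ← -0.793246 + 0.18·0.890950 = -0.632875
t=0.360000, y=-0.632875:
  k1 = f(0.360000, -0.632875) = 1.108059
  k2 = f(0.450000, -0.533150) = 1.338425
  y ← -0.632875 + 0.18·1.338425 = -0.391958
y(0.54) ≈ -0.3920

-0.3920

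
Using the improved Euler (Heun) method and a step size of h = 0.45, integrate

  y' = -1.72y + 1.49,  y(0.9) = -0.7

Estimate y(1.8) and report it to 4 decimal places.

Heun: k1 = f(t_n, y_n); k2 = f(t_n + h, y_n + h·k1); y_{n+1} = y_n + (h/2)·(k1 + k2).
t=0.900000, y=-0.700000:
  k1 = f(0.900000, -0.700000) = 2.694000
  k2 = f(1.350000, 0.512300) = 0.608844
  y ← -0.700000 + (0.45/2)·(2.694000 + 0.608844) = 0.043140
t=1.350000, y=0.043140:
  k1 = f(1.350000, 0.043140) = 1.415799
  k2 = f(1.800000, 0.680250) = 0.319971
  y ← 0.043140 + (0.45/2)·(1.415799 + 0.319971) = 0.433688
y(1.8) ≈ 0.4337

0.4337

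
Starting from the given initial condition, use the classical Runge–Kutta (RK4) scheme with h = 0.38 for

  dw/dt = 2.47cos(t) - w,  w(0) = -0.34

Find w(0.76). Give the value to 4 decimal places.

RK4: k1 = f(t_n, w_n); k2 = f(t_n + h/2, w_n + (h/2)·k1); k3 = f(t_n + h/2, w_n + (h/2)·k2); k4 = f(t_n + h, w_n + h·k3); w_{n+1} = w_n + (h/6)·(k1 + 2k2 + 2k3 + k4).
t=0.000000, w=-0.340000:
  k1 = f(0.000000, -0.340000) = 2.810000
  k2 = f(0.190000, 0.193900) = 2.231650
  k3 = f(0.190000, 0.084014) = 2.341537
  k4 = f(0.380000, 0.549784) = 1.744018
  w ← -0.340000 + (0.38/6)·(k1 + 2k2 + 2k3 + k4) = 0.527692
t=0.380000, w=0.527692:
  k1 = f(0.380000, 0.527692) = 1.766110
  k2 = f(0.570000, 0.863252) = 1.216243
  k3 = f(0.570000, 0.758778) = 1.320718
  k4 = f(0.760000, 1.029564) = 0.760781
  w ← 0.527692 + (0.38/6)·(k1 + 2k2 + 2k3 + k4) = 1.009076
w(0.76) ≈ 1.0091

1.0091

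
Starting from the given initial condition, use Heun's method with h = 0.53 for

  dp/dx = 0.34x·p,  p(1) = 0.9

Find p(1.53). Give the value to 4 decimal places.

Heun: k1 = f(x_n, p_n); k2 = f(x_n + h, p_n + h·k1); p_{n+1} = p_n + (h/2)·(k1 + k2).
x=1.000000, p=0.900000:
  k1 = f(1.000000, 0.900000) = 0.306000
  k2 = f(1.530000, 1.062180) = 0.552546
  p ← 0.900000 + (0.53/2)·(0.306000 + 0.552546) = 1.127515
p(1.53) ≈ 1.1275

1.1275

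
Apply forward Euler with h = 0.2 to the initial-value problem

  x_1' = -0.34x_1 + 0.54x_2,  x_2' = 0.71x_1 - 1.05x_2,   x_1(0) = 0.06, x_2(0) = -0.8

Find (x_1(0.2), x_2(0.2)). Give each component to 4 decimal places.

Euler on (x_1,x_2): x_1_{n+1} = x_1_n + h·x_1', x_2_{n+1} = x_2_n + h·x_2'.
0.000000: (0.060000, -0.800000); f=(-0.452400, 0.882600) → (-0.030480, -0.623480)
(x_1(0.2), x_2(0.2)) ≈ (-0.0305, -0.6235)

-0.0305, -0.6235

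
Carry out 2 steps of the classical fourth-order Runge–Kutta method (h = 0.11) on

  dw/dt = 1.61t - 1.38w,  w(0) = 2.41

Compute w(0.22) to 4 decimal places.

1.8143

RK4: k1 = f(t_n, w_n); k2 = f(t_n + h/2, w_n + (h/2)·k1); k3 = f(t_n + h/2, w_n + (h/2)·k2); k4 = f(t_n + h, w_n + h·k3); w_{n+1} = w_n + (h/6)·(k1 + 2k2 + 2k3 + k4).
t=0.000000, w=2.410000:
  k1 = f(0.000000, 2.410000) = -3.325800
  k2 = f(0.055000, 2.227081) = -2.984822
  k3 = f(0.055000, 2.245835) = -3.010702
  k4 = f(0.110000, 2.078823) = -2.691675
  w ← 2.410000 + (0.11/6)·(k1 + 2k2 + 2k3 + k4) = 2.079844
t=0.110000, w=2.079844:
  k1 = f(0.110000, 2.079844) = -2.693084
  k2 = f(0.165000, 1.931724) = -2.400129
  k3 = f(0.165000, 1.947837) = -2.422365
  k4 = f(0.220000, 1.813384) = -2.148269
  w ← 2.079844 + (0.11/6)·(k1 + 2k2 + 2k3 + k4) = 1.814261
w(0.22) ≈ 1.8143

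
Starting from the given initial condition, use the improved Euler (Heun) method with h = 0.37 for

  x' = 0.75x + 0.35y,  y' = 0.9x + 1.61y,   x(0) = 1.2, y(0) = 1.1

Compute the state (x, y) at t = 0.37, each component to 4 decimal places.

1.8097, 2.5482

Heun on (x,y): k1 = f(t_n, state_n); k2 = f(t_n + h, state_n + h·k1); state_{n+1} = state_n + (h/2)·(k1 + k2).
0.000000: (1.200000, 1.100000)
  k1 = (1.285000, 2.851000)
  predictor → (1.675450, 2.154870)
  k2 = (2.010792, 4.977246)
  → (1.809722, 2.548225)
(x(0.37), y(0.37)) ≈ (1.8097, 2.5482)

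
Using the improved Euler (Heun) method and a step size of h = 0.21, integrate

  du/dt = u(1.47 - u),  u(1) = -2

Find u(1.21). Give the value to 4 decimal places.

-4.5175

Heun: k1 = f(t_n, u_n); k2 = f(t_n + h, u_n + h·k1); u_{n+1} = u_n + (h/2)·(k1 + k2).
t=1.000000, u=-2.000000:
  k1 = f(1.000000, -2.000000) = -6.940000
  k2 = f(1.210000, -3.457400) = -17.035993
  u ← -2.000000 + (0.21/2)·(-6.940000 + (-17.035993)) = -4.517479
u(1.21) ≈ -4.5175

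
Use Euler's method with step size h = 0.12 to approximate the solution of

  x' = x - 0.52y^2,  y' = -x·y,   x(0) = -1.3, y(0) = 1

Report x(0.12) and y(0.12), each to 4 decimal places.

-1.5184, 1.1560

Euler on (x,y): x_{n+1} = x_n + h·x', y_{n+1} = y_n + h·y'.
0.000000: (-1.300000, 1.000000); f=(-1.820000, 1.300000) → (-1.518400, 1.156000)
(x(0.12), y(0.12)) ≈ (-1.5184, 1.1560)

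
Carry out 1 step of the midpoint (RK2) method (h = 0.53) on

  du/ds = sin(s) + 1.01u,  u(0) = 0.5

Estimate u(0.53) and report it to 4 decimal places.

0.9781

Midpoint: k1 = f(s_n, u_n); k2 = f(s_n + h/2, u_n + (h/2)·k1); u_{n+1} = u_n + h·k2.
s=0.000000, u=0.500000:
  k1 = f(0.000000, 0.500000) = 0.505000
  k2 = f(0.265000, 0.633825) = 0.902073
  u ← 0.500000 + 0.53·0.902073 = 0.978098
u(0.53) ≈ 0.9781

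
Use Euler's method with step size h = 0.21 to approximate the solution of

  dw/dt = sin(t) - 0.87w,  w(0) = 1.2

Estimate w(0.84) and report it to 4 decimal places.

Euler: w_{n+1} = w_n + h·f(t_n, w_n).
t=0.000000, w=1.200000: f=-1.044000 → w ← 1.200000 + 0.21·(-1.044000) = 0.980760
t=0.210000, w=0.980760: f=-0.644801 → w ← 0.980760 + 0.21·(-0.644801) = 0.845352
t=0.420000, w=0.845352: f=-0.327696 → w ← 0.845352 + 0.21·(-0.327696) = 0.776536
t=0.630000, w=0.776536: f=-0.086441 → w ← 0.776536 + 0.21·(-0.086441) = 0.758383
w(0.84) ≈ 0.7584

0.7584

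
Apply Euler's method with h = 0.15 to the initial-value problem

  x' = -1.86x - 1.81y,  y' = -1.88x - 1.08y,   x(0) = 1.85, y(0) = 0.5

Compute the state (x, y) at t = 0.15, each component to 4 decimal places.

Euler on (x,y): x_{n+1} = x_n + h·x', y_{n+1} = y_n + h·y'.
0.000000: (1.850000, 0.500000); f=(-4.346000, -4.018000) → (1.198100, -0.102700)
(x(0.15), y(0.15)) ≈ (1.1981, -0.1027)

1.1981, -0.1027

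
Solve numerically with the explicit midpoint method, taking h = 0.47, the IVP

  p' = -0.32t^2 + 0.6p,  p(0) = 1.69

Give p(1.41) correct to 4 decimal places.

3.5566

Midpoint: k1 = f(t_n, p_n); k2 = f(t_n + h/2, p_n + (h/2)·k1); p_{n+1} = p_n + h·k2.
t=0.000000, p=1.690000:
  k1 = f(0.000000, 1.690000) = 1.014000
  k2 = f(0.235000, 1.928290) = 1.139302
  p ← 1.690000 + 0.47·1.139302 = 2.225472
t=0.470000, p=2.225472:
  k1 = f(0.470000, 2.225472) = 1.264595
  k2 = f(0.705000, 2.522652) = 1.354543
  p ← 2.225472 + 0.47·1.354543 = 2.862107
t=0.940000, p=2.862107:
  k1 = f(0.940000, 2.862107) = 1.434512
  k2 = f(1.175000, 3.199218) = 1.477731
  p ← 2.862107 + 0.47·1.477731 = 3.556641
p(1.41) ≈ 3.5566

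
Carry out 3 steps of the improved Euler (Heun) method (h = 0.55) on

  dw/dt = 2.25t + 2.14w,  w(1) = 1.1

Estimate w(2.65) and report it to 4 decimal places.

59.1740

Heun: k1 = f(t_n, w_n); k2 = f(t_n + h, w_n + h·k1); w_{n+1} = w_n + (h/2)·(k1 + k2).
t=1.000000, w=1.100000:
  k1 = f(1.000000, 1.100000) = 4.604000
  k2 = f(1.550000, 3.632200) = 11.260408
  w ← 1.100000 + (0.55/2)·(4.604000 + 11.260408) = 5.462712
t=1.550000, w=5.462712:
  k1 = f(1.550000, 5.462712) = 15.177704
  k2 = f(2.100000, 13.810449) = 34.279362
  w ← 5.462712 + (0.55/2)·(15.177704 + 34.279362) = 19.063405
t=2.100000, w=19.063405:
  k1 = f(2.100000, 19.063405) = 45.520687
  k2 = f(2.650000, 44.099783) = 100.336037
  w ← 19.063405 + (0.55/2)·(45.520687 + 100.336037) = 59.174004
w(2.65) ≈ 59.1740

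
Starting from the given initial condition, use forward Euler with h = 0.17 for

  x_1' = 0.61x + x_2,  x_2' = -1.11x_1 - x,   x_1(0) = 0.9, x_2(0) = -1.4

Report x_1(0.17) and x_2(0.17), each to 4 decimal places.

Euler on (x_1,x_2): x_1_{n+1} = x_1_n + h·x_1', x_2_{n+1} = x_2_n + h·x_2'.
0.000000: (0.900000, -1.400000); f=(-1.400000, -0.999000) → (0.662000, -1.569830)
(x_1(0.17), x_2(0.17)) ≈ (0.6620, -1.5698)

0.6620, -1.5698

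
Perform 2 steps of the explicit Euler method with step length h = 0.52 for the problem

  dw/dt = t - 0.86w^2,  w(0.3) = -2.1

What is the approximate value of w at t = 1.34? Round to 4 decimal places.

Euler: w_{n+1} = w_n + h·f(t_n, w_n).
t=0.300000, w=-2.100000: f=-3.492600 → w ← -2.100000 + 0.52·(-3.492600) = -3.916152
t=0.820000, w=-3.916152: f=-12.369172 → w ← -3.916152 + 0.52·(-12.369172) = -10.348121
w(1.34) ≈ -10.3481

-10.3481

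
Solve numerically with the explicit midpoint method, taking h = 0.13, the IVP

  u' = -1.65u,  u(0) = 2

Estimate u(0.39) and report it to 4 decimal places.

1.0570

Midpoint: k1 = f(s_n, u_n); k2 = f(s_n + h/2, u_n + (h/2)·k1); u_{n+1} = u_n + h·k2.
s=0.000000, u=2.000000:
  k1 = f(0.000000, 2.000000) = -3.300000
  k2 = f(0.065000, 1.785500) = -2.946075
  u ← 2.000000 + 0.13·(-2.946075) = 1.617010
s=0.130000, u=1.617010:
  k1 = f(0.130000, 1.617010) = -2.668067
  k2 = f(0.195000, 1.443586) = -2.381917
  u ← 1.617010 + 0.13·(-2.381917) = 1.307361
s=0.260000, u=1.307361:
  k1 = f(0.260000, 1.307361) = -2.157146
  k2 = f(0.325000, 1.167147) = -1.925792
  u ← 1.307361 + 0.13·(-1.925792) = 1.057008
u(0.39) ≈ 1.0570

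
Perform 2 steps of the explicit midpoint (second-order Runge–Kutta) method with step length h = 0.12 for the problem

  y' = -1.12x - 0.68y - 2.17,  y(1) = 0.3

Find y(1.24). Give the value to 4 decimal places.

Midpoint: k1 = f(x_n, y_n); k2 = f(x_n + h/2, y_n + (h/2)·k1); y_{n+1} = y_n + h·k2.
x=1.000000, y=0.300000:
  k1 = f(1.000000, 0.300000) = -3.494000
  k2 = f(1.060000, 0.090360) = -3.418645
  y ← 0.300000 + 0.12·(-3.418645) = -0.110237
x=1.120000, y=-0.110237:
  k1 = f(1.120000, -0.110237) = -3.349439
  k2 = f(1.180000, -0.311204) = -3.279981
  y ← -0.110237 + 0.12·(-3.279981) = -0.503835
y(1.24) ≈ -0.5038

-0.5038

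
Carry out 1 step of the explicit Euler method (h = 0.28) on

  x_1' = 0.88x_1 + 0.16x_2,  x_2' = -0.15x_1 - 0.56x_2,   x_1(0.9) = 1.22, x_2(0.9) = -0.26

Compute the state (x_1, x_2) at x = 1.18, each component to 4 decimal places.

Euler on (x_1,x_2): x_1_{n+1} = x_1_n + h·x_1', x_2_{n+1} = x_2_n + h·x_2'.
0.900000: (1.220000, -0.260000); f=(1.032000, -0.037400) → (1.508960, -0.270472)
(x_1(1.18), x_2(1.18)) ≈ (1.5090, -0.2705)

1.5090, -0.2705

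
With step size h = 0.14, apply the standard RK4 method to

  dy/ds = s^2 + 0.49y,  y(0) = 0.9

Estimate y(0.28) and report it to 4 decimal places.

RK4: k1 = f(s_n, y_n); k2 = f(s_n + h/2, y_n + (h/2)·k1); k3 = f(s_n + h/2, y_n + (h/2)·k2); k4 = f(s_n + h, y_n + h·k3); y_{n+1} = y_n + (h/6)·(k1 + 2k2 + 2k3 + k4).
s=0.000000, y=0.900000:
  k1 = f(0.000000, 0.900000) = 0.441000
  k2 = f(0.070000, 0.930870) = 0.461026
  k3 = f(0.070000, 0.932272) = 0.461713
  k4 = f(0.140000, 0.964640) = 0.492274
  y ← 0.900000 + (0.14/6)·(k1 + 2k2 + 2k3 + k4) = 0.964838
s=0.140000, y=0.964838:
  k1 = f(0.140000, 0.964838) = 0.492370
  k2 = f(0.210000, 0.999303) = 0.533759
  k3 = f(0.210000, 1.002201) = 0.535178
  k4 = f(0.280000, 1.039763) = 0.587884
  y ← 0.964838 + (0.14/6)·(k1 + 2k2 + 2k3 + k4) = 1.039927
y(0.28) ≈ 1.0399

1.0399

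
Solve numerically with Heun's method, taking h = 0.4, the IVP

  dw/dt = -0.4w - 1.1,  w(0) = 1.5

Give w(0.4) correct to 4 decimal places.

0.8744

Heun: k1 = f(t_n, w_n); k2 = f(t_n + h, w_n + h·k1); w_{n+1} = w_n + (h/2)·(k1 + k2).
t=0.000000, w=1.500000:
  k1 = f(0.000000, 1.500000) = -1.700000
  k2 = f(0.400000, 0.820000) = -1.428000
  w ← 1.500000 + (0.4/2)·(-1.700000 + (-1.428000)) = 0.874400
w(0.4) ≈ 0.8744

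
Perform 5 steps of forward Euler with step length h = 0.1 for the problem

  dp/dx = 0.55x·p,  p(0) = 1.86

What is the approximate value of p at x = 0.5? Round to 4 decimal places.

Euler: p_{n+1} = p_n + h·f(x_n, p_n).
x=0.000000, p=1.860000: f=0.000000 → p ← 1.860000 + 0.1·0.000000 = 1.860000
x=0.100000, p=1.860000: f=0.102300 → p ← 1.860000 + 0.1·0.102300 = 1.870230
x=0.200000, p=1.870230: f=0.205725 → p ← 1.870230 + 0.1·0.205725 = 1.890803
x=0.300000, p=1.890803: f=0.311982 → p ← 1.890803 + 0.1·0.311982 = 1.922001
x=0.400000, p=1.922001: f=0.422840 → p ← 1.922001 + 0.1·0.422840 = 1.964285
p(0.5) ≈ 1.9643

1.9643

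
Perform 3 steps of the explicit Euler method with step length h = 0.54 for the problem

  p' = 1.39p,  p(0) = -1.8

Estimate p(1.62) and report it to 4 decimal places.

Euler: p_{n+1} = p_n + h·f(t_n, p_n).
t=0.000000, p=-1.800000: f=-2.502000 → p ← -1.800000 + 0.54·(-2.502000) = -3.151080
t=0.540000, p=-3.151080: f=-4.380001 → p ← -3.151080 + 0.54·(-4.380001) = -5.516281
t=1.080000, p=-5.516281: f=-7.667630 → p ← -5.516281 + 0.54·(-7.667630) = -9.656801
p(1.62) ≈ -9.6568

-9.6568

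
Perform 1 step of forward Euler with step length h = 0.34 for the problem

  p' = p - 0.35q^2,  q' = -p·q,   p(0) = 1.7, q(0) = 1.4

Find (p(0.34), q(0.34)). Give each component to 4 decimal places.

2.0448, 0.5908

Euler on (p,q): p_{n+1} = p_n + h·p', q_{n+1} = q_n + h·q'.
0.000000: (1.700000, 1.400000); f=(1.014000, -2.380000) → (2.044760, 0.590800)
(p(0.34), q(0.34)) ≈ (2.0448, 0.5908)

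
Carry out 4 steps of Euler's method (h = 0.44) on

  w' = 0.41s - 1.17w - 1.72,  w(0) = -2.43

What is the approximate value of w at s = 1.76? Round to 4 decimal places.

Euler: w_{n+1} = w_n + h·f(s_n, w_n).
s=0.000000, w=-2.430000: f=1.123100 → w ← -2.430000 + 0.44·1.123100 = -1.935836
s=0.440000, w=-1.935836: f=0.725328 → w ← -1.935836 + 0.44·0.725328 = -1.616692
s=0.880000, w=-1.616692: f=0.532329 → w ← -1.616692 + 0.44·0.532329 = -1.382467
s=1.320000, w=-1.382467: f=0.438686 → w ← -1.382467 + 0.44·0.438686 = -1.189445
w(1.76) ≈ -1.1894

-1.1894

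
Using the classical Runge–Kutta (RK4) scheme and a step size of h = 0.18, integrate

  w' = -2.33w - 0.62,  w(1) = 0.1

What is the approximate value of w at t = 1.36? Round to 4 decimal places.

RK4: k1 = f(t_n, w_n); k2 = f(t_n + h/2, w_n + (h/2)·k1); k3 = f(t_n + h/2, w_n + (h/2)·k2); k4 = f(t_n + h, w_n + h·k3); w_{n+1} = w_n + (h/6)·(k1 + 2k2 + 2k3 + k4).
t=1.000000, w=0.100000:
  k1 = f(1.000000, 0.100000) = -0.853000
  k2 = f(1.090000, 0.023230) = -0.674126
  k3 = f(1.090000, 0.039329) = -0.711636
  k4 = f(1.180000, -0.028094) = -0.554540
  w ← 0.100000 + (0.18/6)·(k1 + 2k2 + 2k3 + k4) = -0.025372
t=1.180000, w=-0.025372:
  k1 = f(1.180000, -0.025372) = -0.560883
  k2 = f(1.270000, -0.075851) = -0.443266
  k3 = f(1.270000, -0.065266) = -0.467931
  k4 = f(1.360000, -0.109599) = -0.364633
  w ← -0.025372 + (0.18/6)·(k1 + 2k2 + 2k3 + k4) = -0.107809
w(1.36) ≈ -0.1078

-0.1078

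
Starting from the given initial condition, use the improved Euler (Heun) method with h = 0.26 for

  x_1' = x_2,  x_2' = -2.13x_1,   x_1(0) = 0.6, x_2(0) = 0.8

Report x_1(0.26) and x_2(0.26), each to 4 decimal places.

0.7648, 0.4101

Heun on (x_1,x_2): k1 = f(t_n, state_n); k2 = f(t_n + h, state_n + h·k1); state_{n+1} = state_n + (h/2)·(k1 + k2).
0.000000: (0.600000, 0.800000)
  k1 = (0.800000, -1.278000)
  predictor → (0.808000, 0.467720)
  k2 = (0.467720, -1.721040)
  → (0.764804, 0.410125)
(x_1(0.26), x_2(0.26)) ≈ (0.7648, 0.4101)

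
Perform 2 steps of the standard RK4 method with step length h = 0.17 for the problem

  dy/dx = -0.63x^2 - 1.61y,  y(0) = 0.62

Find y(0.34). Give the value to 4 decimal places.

0.3514

RK4: k1 = f(x_n, y_n); k2 = f(x_n + h/2, y_n + (h/2)·k1); k3 = f(x_n + h/2, y_n + (h/2)·k2); k4 = f(x_n + h, y_n + h·k3); y_{n+1} = y_n + (h/6)·(k1 + 2k2 + 2k3 + k4).
x=0.000000, y=0.620000:
  k1 = f(0.000000, 0.620000) = -0.998200
  k2 = f(0.085000, 0.535153) = -0.866148
  k3 = f(0.085000, 0.546377) = -0.884219
  k4 = f(0.170000, 0.469683) = -0.774396
  y ← 0.620000 + (0.17/6)·(k1 + 2k2 + 2k3 + k4) = 0.470589
x=0.170000, y=0.470589:
  k1 = f(0.170000, 0.470589) = -0.775855
  k2 = f(0.255000, 0.404641) = -0.692438
  k3 = f(0.255000, 0.411732) = -0.703854
  k4 = f(0.340000, 0.350934) = -0.637831
  y ← 0.470589 + (0.17/6)·(k1 + 2k2 + 2k3 + k4) = 0.351411
y(0.34) ≈ 0.3514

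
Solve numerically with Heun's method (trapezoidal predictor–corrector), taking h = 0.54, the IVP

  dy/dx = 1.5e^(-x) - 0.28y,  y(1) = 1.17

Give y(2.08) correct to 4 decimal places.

Heun: k1 = f(x_n, y_n); k2 = f(x_n + h, y_n + h·k1); y_{n+1} = y_n + (h/2)·(k1 + k2).
x=1.000000, y=1.170000:
  k1 = f(1.000000, 1.170000) = 0.224219
  k2 = f(1.540000, 1.291078) = -0.039930
  y ← 1.170000 + (0.54/2)·(0.224219 + (-0.039930)) = 1.219758
x=1.540000, y=1.219758:
  k1 = f(1.540000, 1.219758) = -0.019961
  k2 = f(2.080000, 1.208979) = -0.151119
  y ← 1.219758 + (0.54/2)·(-0.019961 + (-0.151119)) = 1.173567
y(2.08) ≈ 1.1736

1.1736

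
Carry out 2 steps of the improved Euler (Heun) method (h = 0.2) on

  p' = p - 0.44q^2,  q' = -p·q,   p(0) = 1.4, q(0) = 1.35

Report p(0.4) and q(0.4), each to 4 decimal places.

1.8402, 0.7295

Heun on (p,q): k1 = f(s_n, state_n); k2 = f(s_n + h, state_n + h·k1); state_{n+1} = state_n + (h/2)·(k1 + k2).
0.000000: (1.400000, 1.350000)
  k1 = (0.598100, -1.890000)
  predictor → (1.519620, 0.972000)
  k2 = (1.103915, -1.477071)
  → (1.570202, 1.013293)
0.200000: (1.570202, 1.013293)
  k1 = (1.118426, -1.591074)
  predictor → (1.793887, 0.695078)
  k2 = (1.581308, -1.246891)
  → (1.840175, 0.729496)
(p(0.4), q(0.4)) ≈ (1.8402, 0.7295)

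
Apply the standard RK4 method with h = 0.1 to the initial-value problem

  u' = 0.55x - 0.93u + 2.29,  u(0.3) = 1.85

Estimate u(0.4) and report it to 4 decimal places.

RK4: k1 = f(x_n, u_n); k2 = f(x_n + h/2, u_n + (h/2)·k1); k3 = f(x_n + h/2, u_n + (h/2)·k2); k4 = f(x_n + h, u_n + h·k3); u_{n+1} = u_n + (h/6)·(k1 + 2k2 + 2k3 + k4).
x=0.300000, u=1.850000:
  k1 = f(0.300000, 1.850000) = 0.734500
  k2 = f(0.350000, 1.886725) = 0.727846
  k3 = f(0.350000, 1.886392) = 0.728155
  k4 = f(0.400000, 1.922816) = 0.721782
  u ← 1.850000 + (0.1/6)·(k1 + 2k2 + 2k3 + k4) = 1.922805
u(0.4) ≈ 1.9228

1.9228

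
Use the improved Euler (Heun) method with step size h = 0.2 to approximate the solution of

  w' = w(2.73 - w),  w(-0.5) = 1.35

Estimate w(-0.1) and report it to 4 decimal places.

2.0225

Heun: k1 = f(s_n, w_n); k2 = f(s_n + h, w_n + h·k1); w_{n+1} = w_n + (h/2)·(k1 + k2).
s=-0.500000, w=1.350000:
  k1 = f(-0.500000, 1.350000) = 1.863000
  k2 = f(-0.300000, 1.722600) = 1.735347
  w ← 1.350000 + (0.2/2)·(1.863000 + 1.735347) = 1.709835
s=-0.300000, w=1.709835:
  k1 = f(-0.300000, 1.709835) = 1.744314
  k2 = f(-0.100000, 2.058698) = 1.382009
  w ← 1.709835 + (0.2/2)·(1.744314 + 1.382009) = 2.022467
w(-0.1) ≈ 2.0225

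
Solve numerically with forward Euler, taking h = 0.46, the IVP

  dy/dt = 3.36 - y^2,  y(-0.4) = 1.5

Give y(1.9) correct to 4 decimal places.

Euler: y_{n+1} = y_n + h·f(t_n, y_n).
t=-0.400000, y=1.500000: f=1.110000 → y ← 1.500000 + 0.46·1.110000 = 2.010600
t=0.060000, y=2.010600: f=-0.682512 → y ← 2.010600 + 0.46·(-0.682512) = 1.696644
t=0.520000, y=1.696644: f=0.481398 → y ← 1.696644 + 0.46·0.481398 = 1.918087
t=0.980000, y=1.918087: f=-0.319059 → y ← 1.918087 + 0.46·(-0.319059) = 1.771320
t=1.440000, y=1.771320: f=0.222425 → y ← 1.771320 + 0.46·0.222425 = 1.873636
y(1.9) ≈ 1.8736

1.8736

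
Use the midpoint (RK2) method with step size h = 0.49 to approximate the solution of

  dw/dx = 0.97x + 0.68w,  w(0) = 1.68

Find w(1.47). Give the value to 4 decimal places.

Midpoint: k1 = f(x_n, w_n); k2 = f(x_n + h/2, w_n + (h/2)·k1); w_{n+1} = w_n + h·k2.
x=0.000000, w=1.680000:
  k1 = f(0.000000, 1.680000) = 1.142400
  k2 = f(0.245000, 1.959888) = 1.570374
  w ← 1.680000 + 0.49·1.570374 = 2.449483
x=0.490000, w=2.449483:
  k1 = f(0.490000, 2.449483) = 2.140949
  k2 = f(0.735000, 2.974016) = 2.735281
  w ← 2.449483 + 0.49·2.735281 = 3.789771
x=0.980000, w=3.789771:
  k1 = f(0.980000, 3.789771) = 3.527644
  k2 = f(1.225000, 4.654043) = 4.353000
  w ← 3.789771 + 0.49·4.353000 = 5.922740
w(1.47) ≈ 5.9227

5.9227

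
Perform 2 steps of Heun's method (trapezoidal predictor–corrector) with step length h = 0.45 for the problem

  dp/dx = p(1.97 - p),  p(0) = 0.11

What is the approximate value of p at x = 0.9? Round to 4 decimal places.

Heun: k1 = f(x_n, p_n); k2 = f(x_n + h, p_n + h·k1); p_{n+1} = p_n + (h/2)·(k1 + k2).
x=0.000000, p=0.110000:
  k1 = f(0.000000, 0.110000) = 0.204600
  k2 = f(0.450000, 0.202070) = 0.357246
  p ← 0.110000 + (0.45/2)·(0.204600 + 0.357246) = 0.236415
x=0.450000, p=0.236415:
  k1 = f(0.450000, 0.236415) = 0.409846
  k2 = f(0.900000, 0.420846) = 0.651955
  p ← 0.236415 + (0.45/2)·(0.409846 + 0.651955) = 0.475321
p(0.9) ≈ 0.4753

0.4753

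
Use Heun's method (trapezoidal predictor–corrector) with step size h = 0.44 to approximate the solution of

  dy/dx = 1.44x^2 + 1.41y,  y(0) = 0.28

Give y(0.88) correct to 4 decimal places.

Heun: k1 = f(x_n, y_n); k2 = f(x_n + h, y_n + h·k1); y_{n+1} = y_n + (h/2)·(k1 + k2).
x=0.000000, y=0.280000:
  k1 = f(0.000000, 0.280000) = 0.394800
  k2 = f(0.440000, 0.453712) = 0.918518
  y ← 0.280000 + (0.44/2)·(0.394800 + 0.918518) = 0.568930
x=0.440000, y=0.568930:
  k1 = f(0.440000, 0.568930) = 1.080975
  k2 = f(0.880000, 1.044559) = 2.587964
  y ← 0.568930 + (0.44/2)·(1.080975 + 2.587964) = 1.376097
y(0.88) ≈ 1.3761

1.3761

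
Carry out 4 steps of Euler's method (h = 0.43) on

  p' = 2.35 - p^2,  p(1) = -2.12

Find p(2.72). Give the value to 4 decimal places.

-200.8871

Euler: p_{n+1} = p_n + h·f(x_n, p_n).
x=1.000000, p=-2.120000: f=-2.144400 → p ← -2.120000 + 0.43·(-2.144400) = -3.042092
x=1.430000, p=-3.042092: f=-6.904324 → p ← -3.042092 + 0.43·(-6.904324) = -6.010951
x=1.860000, p=-6.010951: f=-33.781534 → p ← -6.010951 + 0.43·(-33.781534) = -20.537011
x=2.290000, p=-20.537011: f=-419.418821 → p ← -20.537011 + 0.43·(-419.418821) = -200.887104
p(2.72) ≈ -200.8871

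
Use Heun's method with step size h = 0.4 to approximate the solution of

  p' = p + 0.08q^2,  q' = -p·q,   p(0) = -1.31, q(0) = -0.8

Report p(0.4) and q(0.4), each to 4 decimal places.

Heun on (p,q): k1 = f(x_n, state_n); k2 = f(x_n + h, state_n + h·k1); state_{n+1} = state_n + (h/2)·(k1 + k2).
0.000000: (-1.310000, -0.800000)
  k1 = (-1.258800, -1.048000)
  predictor → (-1.813520, -1.219200)
  k2 = (-1.694604, -2.211044)
  → (-1.900681, -1.451809)
(p(0.4), q(0.4)) ≈ (-1.9007, -1.4518)

-1.9007, -1.4518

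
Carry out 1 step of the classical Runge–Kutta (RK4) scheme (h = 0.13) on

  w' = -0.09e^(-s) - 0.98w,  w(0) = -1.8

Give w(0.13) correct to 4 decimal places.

-1.5950

RK4: k1 = f(s_n, w_n); k2 = f(s_n + h/2, w_n + (h/2)·k1); k3 = f(s_n + h/2, w_n + (h/2)·k2); k4 = f(s_n + h, w_n + h·k3); w_{n+1} = w_n + (h/6)·(k1 + 2k2 + 2k3 + k4).
s=0.000000, w=-1.800000:
  k1 = f(0.000000, -1.800000) = 1.674000
  k2 = f(0.065000, -1.691190) = 1.573030
  k3 = f(0.065000, -1.697753) = 1.579462
  k4 = f(0.130000, -1.594670) = 1.483748
  w ← -1.800000 + (0.13/6)·(k1 + 2k2 + 2k3 + k4) = -1.594974
w(0.13) ≈ -1.5950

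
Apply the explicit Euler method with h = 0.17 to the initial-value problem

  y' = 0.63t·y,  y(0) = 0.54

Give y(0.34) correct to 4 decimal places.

0.5498

Euler: y_{n+1} = y_n + h·f(t_n, y_n).
t=0.000000, y=0.540000: f=0.000000 → y ← 0.540000 + 0.17·0.000000 = 0.540000
t=0.170000, y=0.540000: f=0.057834 → y ← 0.540000 + 0.17·0.057834 = 0.549832
y(0.34) ≈ 0.5498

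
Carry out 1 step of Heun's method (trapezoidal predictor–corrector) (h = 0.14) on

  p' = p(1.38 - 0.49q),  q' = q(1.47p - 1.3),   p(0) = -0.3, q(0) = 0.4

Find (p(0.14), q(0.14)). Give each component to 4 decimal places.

-0.3550, 0.3128

Heun on (p,q): k1 = f(t_n, state_n); k2 = f(t_n + h, state_n + h·k1); state_{n+1} = state_n + (h/2)·(k1 + k2).
0.000000: (-0.300000, 0.400000)
  k1 = (-0.355200, -0.696400)
  predictor → (-0.349728, 0.302504)
  k2 = (-0.430786, -0.548773)
  → (-0.355019, 0.312838)
(p(0.14), q(0.14)) ≈ (-0.3550, 0.3128)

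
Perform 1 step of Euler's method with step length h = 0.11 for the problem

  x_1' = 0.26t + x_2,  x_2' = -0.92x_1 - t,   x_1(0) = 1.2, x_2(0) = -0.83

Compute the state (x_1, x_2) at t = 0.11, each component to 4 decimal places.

1.1087, -0.9514

Euler on (x_1,x_2): x_1_{n+1} = x_1_n + h·x_1', x_2_{n+1} = x_2_n + h·x_2'.
0.000000: (1.200000, -0.830000); f=(-0.830000, -1.104000) → (1.108700, -0.951440)
(x_1(0.11), x_2(0.11)) ≈ (1.1087, -0.9514)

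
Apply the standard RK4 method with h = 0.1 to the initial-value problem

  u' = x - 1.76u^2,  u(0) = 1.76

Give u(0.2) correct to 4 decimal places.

RK4: k1 = f(x_n, u_n); k2 = f(x_n + h/2, u_n + (h/2)·k1); k3 = f(x_n + h/2, u_n + (h/2)·k2); k4 = f(x_n + h, u_n + h·k3); u_{n+1} = u_n + (h/6)·(k1 + 2k2 + 2k3 + k4).
x=0.000000, u=1.760000:
  k1 = f(0.000000, 1.760000) = -5.451776
  k2 = f(0.050000, 1.487411) = -3.843810
  k3 = f(0.050000, 1.567809) = -4.276127
  k4 = f(0.100000, 1.332387) = -3.024450
  u ← 1.760000 + (0.1/6)·(k1 + 2k2 + 2k3 + k4) = 1.348065
x=0.100000, u=1.348065:
  k1 = f(0.100000, 1.348065) = -3.098411
  k2 = f(0.150000, 1.193144) = -2.355525
  k3 = f(0.150000, 1.230289) = -2.513954
  k4 = f(0.200000, 1.096670) = -1.916724
  u ← 1.348065 + (0.1/6)·(k1 + 2k2 + 2k3 + k4) = 1.102163
u(0.2) ≈ 1.1022

1.1022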